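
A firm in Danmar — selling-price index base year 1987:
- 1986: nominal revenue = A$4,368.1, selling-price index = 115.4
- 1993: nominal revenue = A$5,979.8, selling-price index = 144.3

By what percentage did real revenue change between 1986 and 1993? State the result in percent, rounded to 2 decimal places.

9.48%

Deflate each year: 1986 → 4368.1/1.154 = 3785.18; 1993 → 5979.8/1.443 = 4144.01.
So real revenue changed by 4144.01/3785.18 − 1 = 0.0948, i.e. 9.48%.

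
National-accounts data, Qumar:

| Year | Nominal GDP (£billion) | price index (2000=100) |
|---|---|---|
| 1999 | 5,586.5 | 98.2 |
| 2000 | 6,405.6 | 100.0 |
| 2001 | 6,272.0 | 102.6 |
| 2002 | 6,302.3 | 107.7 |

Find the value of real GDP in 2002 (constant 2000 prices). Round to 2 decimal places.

£5,851.72 billion

Real GDP 2002 = 6302.3 / 1.077 = 5851.72.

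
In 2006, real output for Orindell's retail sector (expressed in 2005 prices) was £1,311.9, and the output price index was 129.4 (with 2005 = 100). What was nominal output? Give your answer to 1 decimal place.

Nominal output = Real × (output price index/100) = 1311.9 × 1.294 = 1697.60.

£1,697.6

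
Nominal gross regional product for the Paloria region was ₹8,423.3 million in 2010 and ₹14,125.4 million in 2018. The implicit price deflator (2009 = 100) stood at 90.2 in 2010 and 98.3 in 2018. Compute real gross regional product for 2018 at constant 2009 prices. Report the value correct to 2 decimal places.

Real gross regional product = Nominal / (implicit price deflator/100) = 14125.4 / 0.983 = 14369.68.

₹14,369.68 million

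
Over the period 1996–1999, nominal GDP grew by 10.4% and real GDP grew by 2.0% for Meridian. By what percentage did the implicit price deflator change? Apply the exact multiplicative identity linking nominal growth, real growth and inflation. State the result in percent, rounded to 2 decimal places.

(1 + g_nom) = (1 + g_real)(1 + π), so π = 1.1040 / 1.0200 − 1 = 0.08235.

8.24%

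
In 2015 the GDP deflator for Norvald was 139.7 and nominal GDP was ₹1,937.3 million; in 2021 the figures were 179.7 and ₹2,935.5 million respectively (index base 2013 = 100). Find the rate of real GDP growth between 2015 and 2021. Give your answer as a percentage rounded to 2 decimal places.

17.80%

Real GDP 2015 = 1937.3 / 1.397 = 1386.76.
Real GDP 2021 = 2935.5 / 1.797 = 1633.56.
Real growth = 1633.56 / 1386.76 − 1 = 0.1780.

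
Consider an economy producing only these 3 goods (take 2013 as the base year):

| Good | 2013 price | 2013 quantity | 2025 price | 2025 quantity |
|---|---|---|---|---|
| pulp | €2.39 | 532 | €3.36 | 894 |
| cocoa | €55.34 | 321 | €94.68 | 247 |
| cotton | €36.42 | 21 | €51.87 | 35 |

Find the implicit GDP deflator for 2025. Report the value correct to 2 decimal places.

Nominal GDP 2025 = 3.36·894 + 94.68·247 + 51.87·35 = 28205.25.
Real GDP 2025 (at 2013 prices) = 2.39·894 + 55.34·247 + 36.42·35 = 17080.34.
Deflator = Nominal/Real × 100 = 28205.25/17080.34 × 100 = 165.133.

165.13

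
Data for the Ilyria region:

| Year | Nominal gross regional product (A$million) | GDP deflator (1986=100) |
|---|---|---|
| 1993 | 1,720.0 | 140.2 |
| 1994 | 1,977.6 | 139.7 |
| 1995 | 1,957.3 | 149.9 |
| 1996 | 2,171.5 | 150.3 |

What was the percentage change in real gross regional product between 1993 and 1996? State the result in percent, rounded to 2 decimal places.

Real gross regional product 1993 = 1720.0/1.402 = 1226.82.
Real gross regional product 1996 = 2171.5/1.503 = 1444.78.
Change = 1444.78/1226.82 − 1 = 0.1777.

17.77%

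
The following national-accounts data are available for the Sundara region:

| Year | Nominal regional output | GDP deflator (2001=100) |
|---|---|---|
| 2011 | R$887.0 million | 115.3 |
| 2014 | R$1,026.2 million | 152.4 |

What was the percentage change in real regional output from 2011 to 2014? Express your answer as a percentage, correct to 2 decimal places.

-12.47%

Real regional output 2011 = 887.0 / 1.153 = 769.30.
Real regional output 2014 = 1026.2 / 1.524 = 673.36.
Real growth = 673.36 / 769.30 − 1 = -0.1247.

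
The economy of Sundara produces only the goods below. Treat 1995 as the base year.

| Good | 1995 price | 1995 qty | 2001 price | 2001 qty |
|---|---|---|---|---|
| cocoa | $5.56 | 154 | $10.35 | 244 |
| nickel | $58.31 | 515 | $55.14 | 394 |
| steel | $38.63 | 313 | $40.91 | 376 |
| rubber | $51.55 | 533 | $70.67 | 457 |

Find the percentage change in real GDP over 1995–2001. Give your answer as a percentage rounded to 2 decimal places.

Real GDP 1995 = Nominal GDP 1995 = 5.56·154 + 58.31·515 + 38.63·313 + 51.55·533 = 70453.23.
Real GDP 2001 (at 1995 prices) = 5.56·244 + 58.31·394 + 38.63·376 + 51.55·457 = 62414.01.
Real growth = 62414.01/70453.23 − 1 = -0.1141.

-11.41%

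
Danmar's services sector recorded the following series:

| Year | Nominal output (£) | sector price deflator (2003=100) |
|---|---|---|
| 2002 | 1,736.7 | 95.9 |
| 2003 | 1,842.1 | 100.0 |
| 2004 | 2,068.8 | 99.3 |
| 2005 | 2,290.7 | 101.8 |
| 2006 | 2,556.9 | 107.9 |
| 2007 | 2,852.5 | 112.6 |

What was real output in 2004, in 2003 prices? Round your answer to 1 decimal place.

£2,083.4

Real output 2004 = 2068.8 / 0.993 = 2083.38.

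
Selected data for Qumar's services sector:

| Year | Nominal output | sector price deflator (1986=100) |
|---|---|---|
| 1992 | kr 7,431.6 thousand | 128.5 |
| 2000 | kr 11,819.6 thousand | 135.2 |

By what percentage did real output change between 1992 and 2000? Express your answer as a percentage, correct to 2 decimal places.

Deflate each year: 1992 → 7431.6/1.285 = 5783.35; 2000 → 11819.6/1.352 = 8742.31.
So real output changed by 8742.31/5783.35 − 1 = 0.5116, i.e. 51.16%.

51.16%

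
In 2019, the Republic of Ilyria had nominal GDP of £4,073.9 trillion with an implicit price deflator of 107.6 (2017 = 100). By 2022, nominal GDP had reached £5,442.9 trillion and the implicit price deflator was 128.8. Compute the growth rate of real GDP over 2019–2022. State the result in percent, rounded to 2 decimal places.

11.61%

Deflate each year: 2019 → 4073.9/1.076 = 3786.15; 2022 → 5442.9/1.288 = 4225.85.
So real GDP changed by 4225.85/3786.15 − 1 = 0.1161, i.e. 11.61%.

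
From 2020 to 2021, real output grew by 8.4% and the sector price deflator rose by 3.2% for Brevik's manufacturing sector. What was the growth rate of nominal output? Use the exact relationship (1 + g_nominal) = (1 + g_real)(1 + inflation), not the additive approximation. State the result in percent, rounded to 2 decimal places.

(1 + g_nom) = (1 + g_real)(1 + π) = 1.0840 × 1.0320 = 1.11869.

11.87%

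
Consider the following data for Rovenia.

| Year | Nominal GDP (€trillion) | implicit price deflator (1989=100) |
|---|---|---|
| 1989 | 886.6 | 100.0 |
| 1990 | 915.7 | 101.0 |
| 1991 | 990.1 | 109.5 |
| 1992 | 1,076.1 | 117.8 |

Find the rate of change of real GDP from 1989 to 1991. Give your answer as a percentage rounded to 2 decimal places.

1.99%

Real GDP 1989 = 886.6/1.000 = 886.60.
Real GDP 1991 = 990.1/1.095 = 904.20.
Change = 904.20/886.60 − 1 = 0.0199.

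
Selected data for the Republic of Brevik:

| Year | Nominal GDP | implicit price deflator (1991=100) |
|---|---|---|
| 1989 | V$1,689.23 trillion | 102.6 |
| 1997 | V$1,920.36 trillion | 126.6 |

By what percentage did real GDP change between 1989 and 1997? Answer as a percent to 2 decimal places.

-7.87%

Real GDP 1989 = 1689.23 / 1.026 = 1646.42.
Real GDP 1997 = 1920.36 / 1.266 = 1516.87.
Real growth = 1516.87 / 1646.42 − 1 = -0.0787.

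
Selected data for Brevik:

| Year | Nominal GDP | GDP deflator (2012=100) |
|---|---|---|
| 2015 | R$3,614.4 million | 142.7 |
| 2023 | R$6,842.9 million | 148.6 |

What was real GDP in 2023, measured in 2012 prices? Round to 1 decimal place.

R$4,604.9 million

Real GDP = Nominal / (GDP deflator/100) = 6842.9 / 1.486 = 4604.91.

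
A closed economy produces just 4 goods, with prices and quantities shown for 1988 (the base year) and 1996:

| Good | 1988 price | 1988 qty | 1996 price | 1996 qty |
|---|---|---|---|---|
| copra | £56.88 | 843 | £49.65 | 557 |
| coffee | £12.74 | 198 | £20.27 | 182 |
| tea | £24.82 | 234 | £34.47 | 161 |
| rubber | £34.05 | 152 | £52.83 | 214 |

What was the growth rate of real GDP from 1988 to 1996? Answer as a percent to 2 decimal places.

Real GDP 1988 = Nominal GDP 1988 = 56.88·843 + 12.74·198 + 24.82·234 + 34.05·152 = 61455.84.
Real GDP 1996 (at 1988 prices) = 56.88·557 + 12.74·182 + 24.82·161 + 34.05·214 = 45283.56.
Real growth = 45283.56/61455.84 − 1 = -0.2632.

-26.32%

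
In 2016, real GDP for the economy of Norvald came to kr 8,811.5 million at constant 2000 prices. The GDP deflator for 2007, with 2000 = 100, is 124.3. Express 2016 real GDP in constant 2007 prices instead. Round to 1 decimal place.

Real GDP in 2007 prices = Real GDP in 2000 prices × (P_2007/P_2000) = 8811.5 × 1.243 = 10952.69.

kr 10,952.7 million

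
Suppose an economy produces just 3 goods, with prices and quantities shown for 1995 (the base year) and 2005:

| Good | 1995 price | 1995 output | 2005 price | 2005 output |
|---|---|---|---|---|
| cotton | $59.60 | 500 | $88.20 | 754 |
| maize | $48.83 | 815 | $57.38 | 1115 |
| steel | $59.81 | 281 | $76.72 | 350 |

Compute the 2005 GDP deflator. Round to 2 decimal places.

Nominal GDP 2005 = 88.20·754 + 57.38·1115 + 76.72·350 = 157333.50.
Real GDP 2005 (at 1995 prices) = 59.60·754 + 48.83·1115 + 59.81·350 = 120317.35.
Deflator = Nominal/Real × 100 = 157333.50/120317.35 × 100 = 130.765.

130.77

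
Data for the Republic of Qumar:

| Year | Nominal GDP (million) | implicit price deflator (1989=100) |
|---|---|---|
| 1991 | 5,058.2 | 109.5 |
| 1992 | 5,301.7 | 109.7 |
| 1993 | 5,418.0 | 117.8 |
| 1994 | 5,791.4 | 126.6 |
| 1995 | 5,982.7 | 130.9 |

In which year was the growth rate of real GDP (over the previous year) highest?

1992

1992: real = 5301.7/1.097 = 4832.91; growth vs 1991 (4619.36) = 4.62%.
1993: real = 5418.0/1.178 = 4599.32; growth vs 1992 (4832.91) = -4.83%.
1994: real = 5791.4/1.266 = 4574.57; growth vs 1993 (4599.32) = -0.54%.
1995: real = 5982.7/1.309 = 4570.44; growth vs 1994 (4574.57) = -0.09%.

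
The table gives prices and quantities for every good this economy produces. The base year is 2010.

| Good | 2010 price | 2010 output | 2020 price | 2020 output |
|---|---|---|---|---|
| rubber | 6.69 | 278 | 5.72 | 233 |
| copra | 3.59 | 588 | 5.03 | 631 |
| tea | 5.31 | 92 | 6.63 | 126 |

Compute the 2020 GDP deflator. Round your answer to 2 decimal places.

118.89

Nominal GDP 2020 = 5.72·233 + 5.03·631 + 6.63·126 = 5342.07.
Real GDP 2020 (at 2010 prices) = 6.69·233 + 3.59·631 + 5.31·126 = 4493.12.
Deflator = Nominal/Real × 100 = 5342.07/4493.12 × 100 = 118.894.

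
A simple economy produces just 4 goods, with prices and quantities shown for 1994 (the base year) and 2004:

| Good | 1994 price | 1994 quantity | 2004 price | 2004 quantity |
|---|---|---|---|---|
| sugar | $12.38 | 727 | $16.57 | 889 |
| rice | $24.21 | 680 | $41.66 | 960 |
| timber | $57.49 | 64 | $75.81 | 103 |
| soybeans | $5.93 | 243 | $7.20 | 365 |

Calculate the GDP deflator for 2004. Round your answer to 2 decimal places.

153.92

Nominal GDP 2004 = 16.57·889 + 41.66·960 + 75.81·103 + 7.20·365 = 65160.76.
Real GDP 2004 (at 1994 prices) = 12.38·889 + 24.21·960 + 57.49·103 + 5.93·365 = 42333.34.
Deflator = Nominal/Real × 100 = 65160.76/42333.34 × 100 = 153.923.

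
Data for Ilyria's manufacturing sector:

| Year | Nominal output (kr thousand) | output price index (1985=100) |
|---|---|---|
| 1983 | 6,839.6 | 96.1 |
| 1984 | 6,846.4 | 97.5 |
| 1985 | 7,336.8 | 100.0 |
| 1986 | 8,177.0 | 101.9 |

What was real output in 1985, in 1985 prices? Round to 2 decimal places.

Real output 1985 = 7336.8 / 1.000 = 7336.80.

kr 7,336.80 thousand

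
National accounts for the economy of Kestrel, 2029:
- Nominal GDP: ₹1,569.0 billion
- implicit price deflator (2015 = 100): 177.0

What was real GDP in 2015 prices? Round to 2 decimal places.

₹886.44 billion

Real GDP = Nominal / (implicit price deflator/100) = 1569.0 / 1.770 = 886.44.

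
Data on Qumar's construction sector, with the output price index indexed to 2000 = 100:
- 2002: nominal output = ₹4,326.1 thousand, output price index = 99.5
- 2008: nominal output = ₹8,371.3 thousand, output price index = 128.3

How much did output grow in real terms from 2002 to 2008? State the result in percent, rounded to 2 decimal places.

50.07%

Deflate each year: 2002 → 4326.1/0.995 = 4347.84; 2008 → 8371.3/1.283 = 6524.79.
So real output changed by 6524.79/4347.84 − 1 = 0.5007, i.e. 50.07%.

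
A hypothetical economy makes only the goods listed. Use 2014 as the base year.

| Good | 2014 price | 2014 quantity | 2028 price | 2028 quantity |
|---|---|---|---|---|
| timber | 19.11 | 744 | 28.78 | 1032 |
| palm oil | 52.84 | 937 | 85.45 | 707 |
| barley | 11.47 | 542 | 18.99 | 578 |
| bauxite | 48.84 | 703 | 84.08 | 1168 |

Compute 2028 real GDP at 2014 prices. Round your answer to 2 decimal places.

120754.18

Real GDP 2028 = Σ (p_2014 × q_2028) = 19.11·1032 + 52.84·707 + 11.47·578 + 48.84·1168 = 120754.18.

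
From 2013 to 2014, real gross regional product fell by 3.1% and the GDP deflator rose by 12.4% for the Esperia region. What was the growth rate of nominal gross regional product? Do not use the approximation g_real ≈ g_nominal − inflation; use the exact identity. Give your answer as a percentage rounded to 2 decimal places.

8.92%

(1 + g_nom) = (1 + g_real)(1 + π) = 0.9690 × 1.1240 = 1.08916.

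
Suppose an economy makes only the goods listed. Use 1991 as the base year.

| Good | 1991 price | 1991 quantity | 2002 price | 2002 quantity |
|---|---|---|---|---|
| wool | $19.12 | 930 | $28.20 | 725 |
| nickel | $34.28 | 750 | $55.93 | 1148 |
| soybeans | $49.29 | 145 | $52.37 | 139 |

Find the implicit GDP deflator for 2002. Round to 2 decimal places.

153.05

Nominal GDP 2002 = 28.20·725 + 55.93·1148 + 52.37·139 = 91932.07.
Real GDP 2002 (at 1991 prices) = 19.12·725 + 34.28·1148 + 49.29·139 = 60066.75.
Deflator = Nominal/Real × 100 = 91932.07/60066.75 × 100 = 153.050.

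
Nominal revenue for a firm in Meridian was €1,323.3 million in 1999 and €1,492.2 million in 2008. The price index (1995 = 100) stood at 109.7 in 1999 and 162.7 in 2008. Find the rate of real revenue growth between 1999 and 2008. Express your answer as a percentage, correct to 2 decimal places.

-23.97%

Real revenue 1999 = 1323.3 / 1.097 = 1206.29.
Real revenue 2008 = 1492.2 / 1.627 = 917.15.
Real growth = 917.15 / 1206.29 − 1 = -0.2397.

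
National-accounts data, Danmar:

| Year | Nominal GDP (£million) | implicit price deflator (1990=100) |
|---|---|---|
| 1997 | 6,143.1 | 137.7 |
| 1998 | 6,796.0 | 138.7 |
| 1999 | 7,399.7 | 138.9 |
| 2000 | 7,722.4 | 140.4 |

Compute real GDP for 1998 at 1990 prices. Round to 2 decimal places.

Real GDP 1998 = 6796.0 / 1.387 = 4899.78.

£4,899.78 million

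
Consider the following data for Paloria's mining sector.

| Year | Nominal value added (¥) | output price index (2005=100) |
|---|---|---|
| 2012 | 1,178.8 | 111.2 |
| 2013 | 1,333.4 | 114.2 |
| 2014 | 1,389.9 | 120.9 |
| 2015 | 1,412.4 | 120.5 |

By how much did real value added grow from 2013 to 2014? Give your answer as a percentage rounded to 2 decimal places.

-1.54%

Real value added 2013 = 1333.4/1.142 = 1167.60.
Real value added 2014 = 1389.9/1.209 = 1149.63.
Change = 1149.63/1167.60 − 1 = -0.0154.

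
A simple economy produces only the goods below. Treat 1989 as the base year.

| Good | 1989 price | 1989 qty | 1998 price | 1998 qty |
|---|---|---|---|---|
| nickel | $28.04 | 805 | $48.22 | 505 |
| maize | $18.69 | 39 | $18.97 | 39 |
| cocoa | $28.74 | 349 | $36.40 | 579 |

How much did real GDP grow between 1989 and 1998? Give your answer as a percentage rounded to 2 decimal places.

Real GDP 1989 = Nominal GDP 1989 = 28.04·805 + 18.69·39 + 28.74·349 = 33331.37.
Real GDP 1998 (at 1989 prices) = 28.04·505 + 18.69·39 + 28.74·579 = 31529.57.
Real growth = 31529.57/33331.37 − 1 = -0.0541.

-5.41%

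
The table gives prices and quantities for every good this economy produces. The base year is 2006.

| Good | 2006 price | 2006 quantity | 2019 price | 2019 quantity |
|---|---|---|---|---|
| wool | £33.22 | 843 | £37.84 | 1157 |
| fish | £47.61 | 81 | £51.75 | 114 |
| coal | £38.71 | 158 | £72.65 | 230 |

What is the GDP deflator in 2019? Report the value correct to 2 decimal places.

125.82

Nominal GDP 2019 = 37.84·1157 + 51.75·114 + 72.65·230 = 66389.88.
Real GDP 2019 (at 2006 prices) = 33.22·1157 + 47.61·114 + 38.71·230 = 52766.38.
Deflator = Nominal/Real × 100 = 66389.88/52766.38 × 100 = 125.819.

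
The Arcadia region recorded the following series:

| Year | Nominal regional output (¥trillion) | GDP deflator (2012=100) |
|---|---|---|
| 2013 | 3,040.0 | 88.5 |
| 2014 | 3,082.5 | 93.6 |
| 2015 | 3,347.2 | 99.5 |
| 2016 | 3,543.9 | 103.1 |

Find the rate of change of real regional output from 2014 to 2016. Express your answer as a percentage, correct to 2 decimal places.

Real regional output 2014 = 3082.5/0.936 = 3293.27.
Real regional output 2016 = 3543.9/1.031 = 3437.34.
Change = 3437.34/3293.27 − 1 = 0.0437.

4.37%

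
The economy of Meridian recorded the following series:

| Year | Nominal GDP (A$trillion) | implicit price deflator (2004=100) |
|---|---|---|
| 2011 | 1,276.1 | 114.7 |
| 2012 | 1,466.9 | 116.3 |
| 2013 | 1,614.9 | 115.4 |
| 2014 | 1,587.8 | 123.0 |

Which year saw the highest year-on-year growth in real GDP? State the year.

2012: real = 1466.9/1.163 = 1261.31; growth vs 2011 (1112.55) = 13.37%.
2013: real = 1614.9/1.154 = 1399.39; growth vs 2012 (1261.31) = 10.95%.
2014: real = 1587.8/1.230 = 1290.89; growth vs 2013 (1399.39) = -7.75%.

2012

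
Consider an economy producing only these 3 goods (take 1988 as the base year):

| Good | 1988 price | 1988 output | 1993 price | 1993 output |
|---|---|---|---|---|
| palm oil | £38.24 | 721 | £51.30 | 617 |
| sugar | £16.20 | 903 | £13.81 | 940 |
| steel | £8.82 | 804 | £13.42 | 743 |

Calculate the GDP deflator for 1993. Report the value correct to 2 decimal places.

120.34

Nominal GDP 1993 = 51.30·617 + 13.81·940 + 13.42·743 = 54604.56.
Real GDP 1993 (at 1988 prices) = 38.24·617 + 16.20·940 + 8.82·743 = 45375.34.
Deflator = Nominal/Real × 100 = 54604.56/45375.34 × 100 = 120.340.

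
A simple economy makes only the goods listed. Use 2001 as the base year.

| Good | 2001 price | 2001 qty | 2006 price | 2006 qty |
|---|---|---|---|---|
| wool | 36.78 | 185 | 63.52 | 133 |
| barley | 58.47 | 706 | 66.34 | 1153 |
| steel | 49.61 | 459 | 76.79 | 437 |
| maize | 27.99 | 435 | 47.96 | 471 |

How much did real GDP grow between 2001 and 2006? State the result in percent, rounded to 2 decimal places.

29.07%

Real GDP 2001 = Nominal GDP 2001 = 36.78·185 + 58.47·706 + 49.61·459 + 27.99·435 = 83030.76.
Real GDP 2006 (at 2001 prices) = 36.78·133 + 58.47·1153 + 49.61·437 + 27.99·471 = 107170.51.
Real growth = 107170.51/83030.76 − 1 = 0.2907.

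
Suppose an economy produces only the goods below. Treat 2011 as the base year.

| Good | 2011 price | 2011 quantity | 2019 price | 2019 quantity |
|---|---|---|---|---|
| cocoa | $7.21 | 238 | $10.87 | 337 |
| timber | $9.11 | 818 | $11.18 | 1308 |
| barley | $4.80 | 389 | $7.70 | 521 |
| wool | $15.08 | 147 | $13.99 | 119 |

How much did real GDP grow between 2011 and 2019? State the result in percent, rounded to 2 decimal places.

Real GDP 2011 = Nominal GDP 2011 = 7.21·238 + 9.11·818 + 4.80·389 + 15.08·147 = 13251.92.
Real GDP 2019 (at 2011 prices) = 7.21·337 + 9.11·1308 + 4.80·521 + 15.08·119 = 18640.97.
Real growth = 18640.97/13251.92 − 1 = 0.4067.

40.67%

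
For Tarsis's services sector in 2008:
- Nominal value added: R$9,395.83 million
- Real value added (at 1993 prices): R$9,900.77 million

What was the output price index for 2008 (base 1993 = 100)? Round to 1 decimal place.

94.9

output price index = (Nominal / Real) × 100 = 9395.83 / 9900.77 × 100 = 94.90.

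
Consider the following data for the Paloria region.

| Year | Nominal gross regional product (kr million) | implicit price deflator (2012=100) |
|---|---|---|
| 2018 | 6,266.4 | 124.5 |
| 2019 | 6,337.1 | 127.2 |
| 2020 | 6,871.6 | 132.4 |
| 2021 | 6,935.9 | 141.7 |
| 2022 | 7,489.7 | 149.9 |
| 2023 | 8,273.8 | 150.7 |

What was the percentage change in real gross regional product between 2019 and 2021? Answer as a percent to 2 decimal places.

-1.75%

Real gross regional product 2019 = 6337.1/1.272 = 4982.00.
Real gross regional product 2021 = 6935.9/1.417 = 4894.78.
Change = 4894.78/4982.00 − 1 = -0.0175.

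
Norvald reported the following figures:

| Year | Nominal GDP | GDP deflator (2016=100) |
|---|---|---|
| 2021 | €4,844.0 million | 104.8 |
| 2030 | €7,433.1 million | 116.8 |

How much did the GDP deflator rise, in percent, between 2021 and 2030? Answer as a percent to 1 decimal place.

11.5%

Price-level change = 116.8 / 104.8 − 1 = 0.1145.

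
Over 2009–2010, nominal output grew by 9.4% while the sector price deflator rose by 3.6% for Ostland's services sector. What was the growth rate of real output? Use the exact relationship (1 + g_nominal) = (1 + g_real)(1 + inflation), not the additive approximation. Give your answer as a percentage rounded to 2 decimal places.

5.60%

(1 + g_nom) = (1 + g_real)(1 + π), so g_real = 1.0940 / 1.0360 − 1 = 0.05598.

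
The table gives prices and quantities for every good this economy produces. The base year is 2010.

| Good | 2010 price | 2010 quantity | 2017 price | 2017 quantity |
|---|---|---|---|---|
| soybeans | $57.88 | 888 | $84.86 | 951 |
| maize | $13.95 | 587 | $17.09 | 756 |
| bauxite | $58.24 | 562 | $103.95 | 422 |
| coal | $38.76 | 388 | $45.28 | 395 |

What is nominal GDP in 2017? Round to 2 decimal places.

Nominal GDP 2017 = Σ (p_2017 × q_2017) = 84.86·951 + 17.09·756 + 103.95·422 + 45.28·395 = 155374.40.

$155374.40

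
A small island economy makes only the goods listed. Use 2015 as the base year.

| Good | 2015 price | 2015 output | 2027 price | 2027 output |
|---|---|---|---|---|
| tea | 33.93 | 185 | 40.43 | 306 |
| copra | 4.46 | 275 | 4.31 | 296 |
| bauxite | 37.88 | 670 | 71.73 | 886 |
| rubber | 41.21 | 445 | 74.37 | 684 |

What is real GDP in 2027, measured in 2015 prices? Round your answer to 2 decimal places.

73452.06

Real GDP 2027 = Σ (p_2015 × q_2027) = 33.93·306 + 4.46·296 + 37.88·886 + 41.21·684 = 73452.06.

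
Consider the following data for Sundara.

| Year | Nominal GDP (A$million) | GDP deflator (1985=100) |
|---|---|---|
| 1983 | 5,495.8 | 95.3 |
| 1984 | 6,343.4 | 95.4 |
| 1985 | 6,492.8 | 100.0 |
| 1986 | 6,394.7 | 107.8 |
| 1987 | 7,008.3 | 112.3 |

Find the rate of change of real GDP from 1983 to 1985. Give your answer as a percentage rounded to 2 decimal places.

12.59%

Real GDP 1983 = 5495.8/0.953 = 5766.84.
Real GDP 1985 = 6492.8/1.000 = 6492.80.
Change = 6492.80/5766.84 − 1 = 0.1259.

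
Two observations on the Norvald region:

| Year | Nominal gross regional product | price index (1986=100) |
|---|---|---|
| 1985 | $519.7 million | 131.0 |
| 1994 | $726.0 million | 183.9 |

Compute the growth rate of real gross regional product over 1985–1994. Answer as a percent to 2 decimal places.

Real gross regional product 1985 = 519.7 / 1.310 = 396.72.
Real gross regional product 1994 = 726.0 / 1.839 = 394.78.
Real growth = 394.78 / 396.72 − 1 = -0.0049.

-0.49%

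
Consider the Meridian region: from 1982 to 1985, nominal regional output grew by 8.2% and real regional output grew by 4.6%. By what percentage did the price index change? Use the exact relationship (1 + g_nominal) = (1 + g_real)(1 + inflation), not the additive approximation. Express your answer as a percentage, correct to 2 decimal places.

3.44%

(1 + g_nom) = (1 + g_real)(1 + π), so π = 1.0820 / 1.0460 − 1 = 0.03442.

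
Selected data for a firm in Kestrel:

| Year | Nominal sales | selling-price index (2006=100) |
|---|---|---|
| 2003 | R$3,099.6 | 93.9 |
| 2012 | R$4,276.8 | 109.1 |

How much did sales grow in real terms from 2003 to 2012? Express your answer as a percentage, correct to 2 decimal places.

18.76%

Real sales 2003 = 3099.6 / 0.939 = 3300.96.
Real sales 2012 = 4276.8 / 1.091 = 3920.07.
Real growth = 3920.07 / 3300.96 − 1 = 0.1876.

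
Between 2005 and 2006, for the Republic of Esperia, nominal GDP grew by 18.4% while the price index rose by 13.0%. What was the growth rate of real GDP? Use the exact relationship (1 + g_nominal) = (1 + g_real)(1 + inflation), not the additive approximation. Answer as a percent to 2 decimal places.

4.78%

(1 + g_nom) = (1 + g_real)(1 + π), so g_real = 1.1840 / 1.1300 − 1 = 0.04779.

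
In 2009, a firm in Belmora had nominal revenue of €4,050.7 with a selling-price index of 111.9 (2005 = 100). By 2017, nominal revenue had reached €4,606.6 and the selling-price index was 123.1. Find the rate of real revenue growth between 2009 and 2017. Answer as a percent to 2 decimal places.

Deflate each year: 2009 → 4050.7/1.119 = 3619.93; 2017 → 4606.6/1.231 = 3742.16.
So real revenue changed by 3742.16/3619.93 − 1 = 0.0338, i.e. 3.38%.

3.38%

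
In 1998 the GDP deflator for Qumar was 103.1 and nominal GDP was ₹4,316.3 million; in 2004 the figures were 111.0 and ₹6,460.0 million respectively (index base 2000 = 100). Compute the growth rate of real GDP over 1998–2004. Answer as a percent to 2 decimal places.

Deflate each year: 1998 → 4316.3/1.031 = 4186.52; 2004 → 6460.0/1.110 = 5819.82.
So real GDP changed by 5819.82/4186.52 − 1 = 0.3901, i.e. 39.01%.

39.01%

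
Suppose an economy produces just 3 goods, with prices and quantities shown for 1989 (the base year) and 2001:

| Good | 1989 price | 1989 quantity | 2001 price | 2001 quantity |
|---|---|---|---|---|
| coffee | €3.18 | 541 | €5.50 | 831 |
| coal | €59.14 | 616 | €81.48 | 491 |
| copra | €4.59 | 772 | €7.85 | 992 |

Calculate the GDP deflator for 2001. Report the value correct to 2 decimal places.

Nominal GDP 2001 = 5.50·831 + 81.48·491 + 7.85·992 = 52364.38.
Real GDP 2001 (at 1989 prices) = 3.18·831 + 59.14·491 + 4.59·992 = 36233.60.
Deflator = Nominal/Real × 100 = 52364.38/36233.60 × 100 = 144.519.

144.52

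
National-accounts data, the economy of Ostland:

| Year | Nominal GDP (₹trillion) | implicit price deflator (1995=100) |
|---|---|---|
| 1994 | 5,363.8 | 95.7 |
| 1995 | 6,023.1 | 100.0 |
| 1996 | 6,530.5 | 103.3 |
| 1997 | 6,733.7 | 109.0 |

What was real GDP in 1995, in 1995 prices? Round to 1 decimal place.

Real GDP 1995 = 6023.1 / 1.000 = 6023.10.

₹6,023.1 trillion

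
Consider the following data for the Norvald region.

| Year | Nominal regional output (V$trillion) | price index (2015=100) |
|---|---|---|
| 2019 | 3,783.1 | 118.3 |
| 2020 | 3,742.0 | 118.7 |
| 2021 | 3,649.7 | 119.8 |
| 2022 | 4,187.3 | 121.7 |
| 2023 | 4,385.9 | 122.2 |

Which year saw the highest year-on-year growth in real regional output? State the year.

2022

2020: real = 3742.0/1.187 = 3152.49; growth vs 2019 (3197.89) = -1.42%.
2021: real = 3649.7/1.198 = 3046.49; growth vs 2020 (3152.49) = -3.36%.
2022: real = 4187.3/1.217 = 3440.67; growth vs 2021 (3046.49) = 12.94%.
2023: real = 4385.9/1.222 = 3589.12; growth vs 2022 (3440.67) = 4.31%.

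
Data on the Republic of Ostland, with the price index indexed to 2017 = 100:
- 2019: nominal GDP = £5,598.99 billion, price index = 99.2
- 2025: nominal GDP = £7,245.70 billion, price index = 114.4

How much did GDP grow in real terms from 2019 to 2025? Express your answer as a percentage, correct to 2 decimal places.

12.22%

Deflate each year: 2019 → 5598.99/0.992 = 5644.14; 2025 → 7245.70/1.144 = 6333.65.
So real GDP changed by 6333.65/5644.14 − 1 = 0.1222, i.e. 12.22%.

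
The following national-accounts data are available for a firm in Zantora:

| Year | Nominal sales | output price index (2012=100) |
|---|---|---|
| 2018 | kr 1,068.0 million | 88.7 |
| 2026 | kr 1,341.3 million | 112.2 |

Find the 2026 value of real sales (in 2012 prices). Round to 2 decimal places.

Real sales = Nominal / (output price index/100) = 1341.3 / 1.122 = 1195.45.

kr 1,195.45 million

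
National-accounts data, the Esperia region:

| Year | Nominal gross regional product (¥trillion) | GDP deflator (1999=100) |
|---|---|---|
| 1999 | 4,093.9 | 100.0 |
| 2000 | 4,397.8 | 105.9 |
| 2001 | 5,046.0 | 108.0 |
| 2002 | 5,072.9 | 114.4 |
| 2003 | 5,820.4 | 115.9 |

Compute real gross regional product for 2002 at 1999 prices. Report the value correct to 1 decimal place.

Real gross regional product 2002 = 5072.9 / 1.144 = 4434.35.

¥4,434.4 trillion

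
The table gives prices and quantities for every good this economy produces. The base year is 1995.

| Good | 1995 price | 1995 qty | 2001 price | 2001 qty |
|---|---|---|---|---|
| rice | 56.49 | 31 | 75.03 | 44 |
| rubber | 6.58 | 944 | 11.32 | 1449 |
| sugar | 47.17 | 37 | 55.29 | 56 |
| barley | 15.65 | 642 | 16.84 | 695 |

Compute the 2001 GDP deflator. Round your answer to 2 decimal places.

135.11

Nominal GDP 2001 = 75.03·44 + 11.32·1449 + 55.29·56 + 16.84·695 = 34504.04.
Real GDP 2001 (at 1995 prices) = 56.49·44 + 6.58·1449 + 47.17·56 + 15.65·695 = 25538.25.
Deflator = Nominal/Real × 100 = 34504.04/25538.25 × 100 = 135.107.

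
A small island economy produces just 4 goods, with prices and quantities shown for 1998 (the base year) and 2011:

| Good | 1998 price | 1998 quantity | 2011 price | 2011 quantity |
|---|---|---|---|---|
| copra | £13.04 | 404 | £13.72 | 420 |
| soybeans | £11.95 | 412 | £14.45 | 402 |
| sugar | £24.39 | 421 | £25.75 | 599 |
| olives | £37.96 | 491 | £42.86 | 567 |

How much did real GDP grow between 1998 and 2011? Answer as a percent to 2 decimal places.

18.71%

Real GDP 1998 = Nominal GDP 1998 = 13.04·404 + 11.95·412 + 24.39·421 + 37.96·491 = 39098.11.
Real GDP 2011 (at 1998 prices) = 13.04·420 + 11.95·402 + 24.39·599 + 37.96·567 = 46413.63.
Real growth = 46413.63/39098.11 − 1 = 0.1871.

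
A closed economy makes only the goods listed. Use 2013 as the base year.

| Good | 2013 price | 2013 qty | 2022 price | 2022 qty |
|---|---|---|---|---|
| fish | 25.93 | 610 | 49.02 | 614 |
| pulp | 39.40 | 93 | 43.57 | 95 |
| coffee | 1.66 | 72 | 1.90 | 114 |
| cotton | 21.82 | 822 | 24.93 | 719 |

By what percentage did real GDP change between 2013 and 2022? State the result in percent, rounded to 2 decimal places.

Real GDP 2013 = Nominal GDP 2013 = 25.93·610 + 39.40·93 + 1.66·72 + 21.82·822 = 37537.06.
Real GDP 2022 (at 2013 prices) = 25.93·614 + 39.40·95 + 1.66·114 + 21.82·719 = 35541.84.
Real growth = 35541.84/37537.06 − 1 = -0.0532.

-5.32%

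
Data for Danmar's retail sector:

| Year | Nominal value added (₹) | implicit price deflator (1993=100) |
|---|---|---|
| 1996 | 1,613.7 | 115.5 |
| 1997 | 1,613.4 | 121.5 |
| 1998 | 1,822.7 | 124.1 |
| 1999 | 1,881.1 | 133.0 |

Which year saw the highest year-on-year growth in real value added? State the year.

1997: real = 1613.4/1.215 = 1327.90; growth vs 1996 (1397.14) = -4.96%.
1998: real = 1822.7/1.241 = 1468.73; growth vs 1997 (1327.90) = 10.61%.
1999: real = 1881.1/1.330 = 1414.36; growth vs 1998 (1468.73) = -3.70%.

1998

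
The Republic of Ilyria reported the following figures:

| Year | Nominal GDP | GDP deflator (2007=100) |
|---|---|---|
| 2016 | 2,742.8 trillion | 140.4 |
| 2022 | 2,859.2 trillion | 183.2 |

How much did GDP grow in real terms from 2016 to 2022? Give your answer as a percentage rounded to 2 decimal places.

-20.11%

Deflate each year: 2016 → 2742.8/1.404 = 1953.56; 2022 → 2859.2/1.832 = 1560.70.
So real GDP changed by 1560.70/1953.56 − 1 = -0.2011, i.e. -20.11%.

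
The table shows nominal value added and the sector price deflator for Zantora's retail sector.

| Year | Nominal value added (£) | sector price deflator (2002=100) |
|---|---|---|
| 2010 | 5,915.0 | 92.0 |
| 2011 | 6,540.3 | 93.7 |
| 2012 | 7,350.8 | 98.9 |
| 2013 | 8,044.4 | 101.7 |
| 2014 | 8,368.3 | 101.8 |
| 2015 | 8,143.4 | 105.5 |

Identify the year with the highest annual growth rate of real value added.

2011

2011: real = 6540.3/0.937 = 6980.04; growth vs 2010 (6429.35) = 8.57%.
2012: real = 7350.8/0.989 = 7432.56; growth vs 2011 (6980.04) = 6.48%.
2013: real = 8044.4/1.017 = 7909.93; growth vs 2012 (7432.56) = 6.42%.
2014: real = 8368.3/1.018 = 8220.33; growth vs 2013 (7909.93) = 3.92%.
2015: real = 8143.4/1.055 = 7718.86; growth vs 2014 (8220.33) = -6.10%.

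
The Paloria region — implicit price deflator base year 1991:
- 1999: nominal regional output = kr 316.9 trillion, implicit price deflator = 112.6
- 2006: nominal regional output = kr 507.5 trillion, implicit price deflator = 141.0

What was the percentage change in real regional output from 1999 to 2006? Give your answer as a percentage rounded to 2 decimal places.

27.89%

Real regional output 1999 = 316.9 / 1.126 = 281.44.
Real regional output 2006 = 507.5 / 1.410 = 359.93.
Real growth = 359.93 / 281.44 − 1 = 0.2789.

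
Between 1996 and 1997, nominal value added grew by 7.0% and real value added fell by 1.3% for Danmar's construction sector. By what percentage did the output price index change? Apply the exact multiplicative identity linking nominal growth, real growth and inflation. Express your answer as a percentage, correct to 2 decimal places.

(1 + g_nom) = (1 + g_real)(1 + π), so π = 1.0700 / 0.9870 − 1 = 0.08409.

8.41%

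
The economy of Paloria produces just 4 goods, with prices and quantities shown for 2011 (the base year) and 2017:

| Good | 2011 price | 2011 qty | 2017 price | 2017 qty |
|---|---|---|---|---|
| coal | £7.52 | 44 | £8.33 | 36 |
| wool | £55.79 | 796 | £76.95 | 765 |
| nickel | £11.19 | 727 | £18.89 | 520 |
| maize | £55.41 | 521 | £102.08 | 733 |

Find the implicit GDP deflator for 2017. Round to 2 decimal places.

160.89

Nominal GDP 2017 = 8.33·36 + 76.95·765 + 18.89·520 + 102.08·733 = 143814.07.
Real GDP 2017 (at 2011 prices) = 7.52·36 + 55.79·765 + 11.19·520 + 55.41·733 = 89384.40.
Deflator = Nominal/Real × 100 = 143814.07/89384.40 × 100 = 160.894.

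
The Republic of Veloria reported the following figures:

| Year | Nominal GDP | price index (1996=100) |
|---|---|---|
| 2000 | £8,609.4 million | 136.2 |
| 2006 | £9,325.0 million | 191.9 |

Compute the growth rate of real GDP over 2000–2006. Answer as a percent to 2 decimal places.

Real GDP 2000 = 8609.4 / 1.362 = 6321.15.
Real GDP 2006 = 9325.0 / 1.919 = 4859.30.
Real growth = 4859.30 / 6321.15 − 1 = -0.2313.

-23.13%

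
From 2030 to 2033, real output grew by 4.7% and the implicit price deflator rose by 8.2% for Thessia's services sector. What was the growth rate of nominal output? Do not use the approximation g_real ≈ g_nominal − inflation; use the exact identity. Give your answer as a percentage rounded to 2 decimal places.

(1 + g_nom) = (1 + g_real)(1 + π) = 1.0470 × 1.0820 = 1.13285.

13.29%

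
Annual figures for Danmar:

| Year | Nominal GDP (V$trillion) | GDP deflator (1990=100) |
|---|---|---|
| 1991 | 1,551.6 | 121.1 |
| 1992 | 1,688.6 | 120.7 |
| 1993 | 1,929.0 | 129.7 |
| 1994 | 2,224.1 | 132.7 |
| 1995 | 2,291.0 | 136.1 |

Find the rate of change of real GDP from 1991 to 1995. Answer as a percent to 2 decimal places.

31.38%

Real GDP 1991 = 1551.6/1.211 = 1281.26.
Real GDP 1995 = 2291.0/1.361 = 1683.32.
Change = 1683.32/1281.26 − 1 = 0.3138.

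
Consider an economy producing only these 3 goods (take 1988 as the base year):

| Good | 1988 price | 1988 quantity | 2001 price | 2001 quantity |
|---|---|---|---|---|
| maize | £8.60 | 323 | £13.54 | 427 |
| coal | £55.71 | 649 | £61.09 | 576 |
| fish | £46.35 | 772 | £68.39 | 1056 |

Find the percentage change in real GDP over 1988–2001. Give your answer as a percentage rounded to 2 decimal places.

13.37%

Real GDP 1988 = Nominal GDP 1988 = 8.60·323 + 55.71·649 + 46.35·772 = 74715.79.
Real GDP 2001 (at 1988 prices) = 8.60·427 + 55.71·576 + 46.35·1056 = 84706.76.
Real growth = 84706.76/74715.79 − 1 = 0.1337.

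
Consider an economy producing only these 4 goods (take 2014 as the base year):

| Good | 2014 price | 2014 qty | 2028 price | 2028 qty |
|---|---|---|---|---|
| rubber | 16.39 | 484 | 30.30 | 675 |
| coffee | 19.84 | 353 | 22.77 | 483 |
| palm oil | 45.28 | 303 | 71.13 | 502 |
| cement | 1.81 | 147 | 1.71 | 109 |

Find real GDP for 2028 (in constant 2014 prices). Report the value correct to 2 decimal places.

43573.82

Real GDP 2028 = Σ (p_2014 × q_2028) = 16.39·675 + 19.84·483 + 45.28·502 + 1.81·109 = 43573.82.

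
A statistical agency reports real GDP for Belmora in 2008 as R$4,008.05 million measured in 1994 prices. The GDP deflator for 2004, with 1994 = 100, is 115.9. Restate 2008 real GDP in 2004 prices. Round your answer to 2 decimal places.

R$4,645.33 million

Real GDP in 2004 prices = Real GDP in 1994 prices × (P_2004/P_1994) = 4008.05 × 1.159 = 4645.33.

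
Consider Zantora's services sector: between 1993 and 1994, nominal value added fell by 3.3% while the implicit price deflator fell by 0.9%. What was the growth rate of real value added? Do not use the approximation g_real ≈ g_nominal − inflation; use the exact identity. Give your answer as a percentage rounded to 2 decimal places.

-2.42%

(1 + g_nom) = (1 + g_real)(1 + π), so g_real = 0.9670 / 0.9910 − 1 = -0.02422.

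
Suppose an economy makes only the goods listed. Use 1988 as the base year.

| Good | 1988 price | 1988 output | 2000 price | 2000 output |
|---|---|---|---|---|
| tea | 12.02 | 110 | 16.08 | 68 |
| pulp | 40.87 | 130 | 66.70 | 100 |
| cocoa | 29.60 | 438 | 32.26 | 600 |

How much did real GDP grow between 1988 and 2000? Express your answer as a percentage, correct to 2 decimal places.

15.63%

Real GDP 1988 = Nominal GDP 1988 = 12.02·110 + 40.87·130 + 29.60·438 = 19600.10.
Real GDP 2000 (at 1988 prices) = 12.02·68 + 40.87·100 + 29.60·600 = 22664.36.
Real growth = 22664.36/19600.10 − 1 = 0.1563.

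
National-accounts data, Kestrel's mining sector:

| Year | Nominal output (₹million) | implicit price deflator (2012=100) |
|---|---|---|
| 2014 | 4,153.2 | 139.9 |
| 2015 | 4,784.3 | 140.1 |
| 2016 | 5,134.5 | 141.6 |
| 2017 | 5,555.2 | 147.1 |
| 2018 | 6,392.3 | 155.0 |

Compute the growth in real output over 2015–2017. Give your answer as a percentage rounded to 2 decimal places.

10.59%

Real output 2015 = 4784.3/1.401 = 3414.92.
Real output 2017 = 5555.2/1.471 = 3776.48.
Change = 3776.48/3414.92 − 1 = 0.1059.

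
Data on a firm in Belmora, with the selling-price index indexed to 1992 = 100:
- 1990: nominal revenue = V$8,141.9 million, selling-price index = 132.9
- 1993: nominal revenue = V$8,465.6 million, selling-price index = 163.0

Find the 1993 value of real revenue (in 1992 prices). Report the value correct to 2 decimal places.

Real revenue = Nominal / (selling-price index/100) = 8465.6 / 1.630 = 5193.62.

V$5,193.62 million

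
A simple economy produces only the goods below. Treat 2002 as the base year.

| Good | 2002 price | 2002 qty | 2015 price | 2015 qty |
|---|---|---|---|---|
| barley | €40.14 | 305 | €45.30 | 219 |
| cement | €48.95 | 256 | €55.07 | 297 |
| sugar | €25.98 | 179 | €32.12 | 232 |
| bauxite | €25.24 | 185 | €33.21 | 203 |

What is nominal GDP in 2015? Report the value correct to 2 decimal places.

€40469.96

Nominal GDP 2015 = Σ (p_2015 × q_2015) = 45.30·219 + 55.07·297 + 32.12·232 + 33.21·203 = 40469.96.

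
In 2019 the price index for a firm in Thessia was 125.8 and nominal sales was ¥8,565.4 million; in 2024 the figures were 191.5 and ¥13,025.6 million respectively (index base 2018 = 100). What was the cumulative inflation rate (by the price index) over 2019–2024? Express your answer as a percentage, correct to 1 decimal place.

52.2%

Price-level change = 191.5 / 125.8 − 1 = 0.5223.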